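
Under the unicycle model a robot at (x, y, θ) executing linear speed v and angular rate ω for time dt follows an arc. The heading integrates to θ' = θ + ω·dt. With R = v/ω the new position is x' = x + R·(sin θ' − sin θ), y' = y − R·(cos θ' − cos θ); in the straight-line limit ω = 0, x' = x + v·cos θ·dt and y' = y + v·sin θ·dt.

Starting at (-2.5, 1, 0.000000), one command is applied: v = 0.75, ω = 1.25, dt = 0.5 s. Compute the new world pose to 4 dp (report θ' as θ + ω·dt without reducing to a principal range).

(-2.1489, 1.1134, 0.6250)

θ' = 0.0000 + 1.25·0.5 = 0.6250
R = v/ω = 0.75/1.25 = 0.6000
x' = -2.5 + 0.6000·(sin 0.6250 − sin 0.0000) = -2.1489
y' = 1 − 0.6000·(cos 0.6250 − cos 0.0000) = 1.1134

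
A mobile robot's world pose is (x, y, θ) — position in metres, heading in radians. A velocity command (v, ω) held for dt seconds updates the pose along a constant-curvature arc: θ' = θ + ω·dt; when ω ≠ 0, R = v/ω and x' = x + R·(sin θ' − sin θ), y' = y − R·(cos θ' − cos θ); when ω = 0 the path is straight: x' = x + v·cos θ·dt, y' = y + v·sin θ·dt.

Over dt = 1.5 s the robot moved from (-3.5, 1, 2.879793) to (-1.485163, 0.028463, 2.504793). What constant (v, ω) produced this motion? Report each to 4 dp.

v = -1.5000, ω = -0.2500

Δθ = 2.504793 − 2.879793 = -0.375000
ω = Δθ/dt = -0.375000/1.5 = -0.2500
R = Δx/(sin θ' − sin θ) = 6.0000
v = R·ω = 6.0000·-0.2500 = -1.5000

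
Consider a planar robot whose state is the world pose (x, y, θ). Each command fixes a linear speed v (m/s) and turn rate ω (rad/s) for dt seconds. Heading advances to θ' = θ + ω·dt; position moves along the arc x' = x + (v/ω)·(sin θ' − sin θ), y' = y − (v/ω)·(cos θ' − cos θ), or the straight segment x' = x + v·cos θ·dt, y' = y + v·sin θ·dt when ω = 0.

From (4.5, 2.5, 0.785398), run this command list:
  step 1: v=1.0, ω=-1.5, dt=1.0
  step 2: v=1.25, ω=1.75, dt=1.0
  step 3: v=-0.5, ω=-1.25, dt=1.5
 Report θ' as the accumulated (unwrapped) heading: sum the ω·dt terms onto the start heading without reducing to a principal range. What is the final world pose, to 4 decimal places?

step 1: θ'=-0.7146 (R=-0.6667) → pose (5.4083, 2.5322, -0.7146)
step 2: θ'=1.0354 (R=0.7143) → pose (6.4907, 2.7073, 1.0354)
step 3: θ'=-0.8396 (R=0.4000) → pose (5.8489, 2.6443, -0.8396)

(5.8489, 2.6443, -0.8396)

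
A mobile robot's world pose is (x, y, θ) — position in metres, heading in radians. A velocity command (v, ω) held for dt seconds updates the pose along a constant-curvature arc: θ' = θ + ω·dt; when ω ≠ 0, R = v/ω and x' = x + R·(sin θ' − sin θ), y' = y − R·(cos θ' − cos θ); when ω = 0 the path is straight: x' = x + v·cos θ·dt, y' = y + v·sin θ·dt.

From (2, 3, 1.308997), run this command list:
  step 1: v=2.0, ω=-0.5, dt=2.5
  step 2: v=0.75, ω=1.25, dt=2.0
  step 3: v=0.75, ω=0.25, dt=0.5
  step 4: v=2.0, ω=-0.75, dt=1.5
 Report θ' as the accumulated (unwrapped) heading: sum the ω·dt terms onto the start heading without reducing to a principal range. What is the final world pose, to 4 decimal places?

(4.1090, 9.6678, 1.5590)

step 1: θ'=0.0590 (R=-4.0000) → pose (5.6279, 5.9578, 0.0590)
step 2: θ'=2.5590 (R=0.6000) → pose (5.9226, 7.0577, 2.5590)
step 3: θ'=2.6840 (R=3.0000) → pose (5.5974, 7.2440, 2.6840)
step 4: θ'=1.5590 (R=-2.6667) → pose (4.1090, 9.6678, 1.5590)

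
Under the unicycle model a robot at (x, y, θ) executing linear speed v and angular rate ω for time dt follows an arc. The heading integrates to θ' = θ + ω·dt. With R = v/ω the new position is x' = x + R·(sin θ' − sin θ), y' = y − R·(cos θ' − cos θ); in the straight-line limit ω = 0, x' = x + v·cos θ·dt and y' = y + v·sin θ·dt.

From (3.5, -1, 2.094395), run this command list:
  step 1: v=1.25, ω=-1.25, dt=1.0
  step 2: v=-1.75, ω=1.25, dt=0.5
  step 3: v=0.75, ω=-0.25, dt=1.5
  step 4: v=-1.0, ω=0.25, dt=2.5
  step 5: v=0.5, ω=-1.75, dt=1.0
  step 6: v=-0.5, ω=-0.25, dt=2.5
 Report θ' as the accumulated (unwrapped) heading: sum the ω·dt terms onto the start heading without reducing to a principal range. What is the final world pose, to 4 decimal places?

(2.3228, -1.2368, -0.6556)

step 1: θ'=0.8444 (R=-1.0000) → pose (3.6185, 0.1642, 0.8444)
step 2: θ'=1.4694 (R=-1.4000) → pose (3.2722, -0.6240, 1.4694)
step 3: θ'=1.0944 (R=-3.0000) → pose (3.5909, 0.4481, 1.0944)
step 4: θ'=1.7194 (R=-4.0000) → pose (3.1896, -1.9784, 1.7194)
step 5: θ'=-0.0306 (R=-0.2857) → pose (3.4809, -1.6506, -0.0306)
step 6: θ'=-0.6556 (R=2.0000) → pose (2.3228, -1.2368, -0.6556)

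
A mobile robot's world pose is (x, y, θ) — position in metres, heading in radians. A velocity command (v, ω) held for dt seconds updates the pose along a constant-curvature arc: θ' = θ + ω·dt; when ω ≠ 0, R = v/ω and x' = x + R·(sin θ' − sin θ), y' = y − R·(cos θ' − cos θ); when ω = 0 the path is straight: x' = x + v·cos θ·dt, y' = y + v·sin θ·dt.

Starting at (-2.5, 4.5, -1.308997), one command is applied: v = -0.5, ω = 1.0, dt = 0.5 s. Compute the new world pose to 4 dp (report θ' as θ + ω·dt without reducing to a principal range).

θ' = -1.3090 + 1.0·0.5 = -0.8090
R = v/ω = -0.5/1.0 = -0.5000
x' = -2.5 + -0.5000·(sin -0.8090 − sin -1.3090) = -2.6212
y' = 4.5 − -0.5000·(cos -0.8090 − cos -1.3090) = 4.7157

(-2.6212, 4.7157, -0.8090)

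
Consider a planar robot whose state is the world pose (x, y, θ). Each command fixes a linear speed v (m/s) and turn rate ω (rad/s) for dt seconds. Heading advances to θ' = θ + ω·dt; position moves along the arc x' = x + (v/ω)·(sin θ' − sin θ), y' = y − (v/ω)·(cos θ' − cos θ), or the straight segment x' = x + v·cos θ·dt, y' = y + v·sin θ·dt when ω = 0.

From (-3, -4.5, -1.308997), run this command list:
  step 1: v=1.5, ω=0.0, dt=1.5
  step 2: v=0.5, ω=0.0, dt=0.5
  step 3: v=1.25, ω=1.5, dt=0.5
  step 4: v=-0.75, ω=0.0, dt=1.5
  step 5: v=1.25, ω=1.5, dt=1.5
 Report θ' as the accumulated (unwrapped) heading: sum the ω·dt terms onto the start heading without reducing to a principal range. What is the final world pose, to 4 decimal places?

step 1: θ'=-1.3090 (straight) → pose (-2.4177, -6.6733, -1.3090)
step 2: θ'=-1.3090 (straight) → pose (-2.3530, -6.9148, -1.3090)
step 3: θ'=-0.5590 (R=0.8333) → pose (-1.9900, -7.4056, -0.5590)
step 4: θ'=-0.5590 (straight) → pose (-2.9437, -6.8090, -0.5590)
step 5: θ'=1.6910 (R=0.8333) → pose (-1.6745, -6.0026, 1.6910)

(-1.6745, -6.0026, 1.6910)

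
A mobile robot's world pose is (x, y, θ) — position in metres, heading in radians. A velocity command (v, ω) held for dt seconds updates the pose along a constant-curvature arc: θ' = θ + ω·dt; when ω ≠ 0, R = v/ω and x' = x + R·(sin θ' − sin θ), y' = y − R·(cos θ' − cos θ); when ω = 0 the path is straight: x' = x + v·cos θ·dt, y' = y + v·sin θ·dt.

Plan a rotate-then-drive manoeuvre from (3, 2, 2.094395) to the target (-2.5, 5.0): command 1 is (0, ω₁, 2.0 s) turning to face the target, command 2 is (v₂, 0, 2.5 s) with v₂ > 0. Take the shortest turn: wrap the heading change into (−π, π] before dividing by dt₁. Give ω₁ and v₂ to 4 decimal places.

heading to target = atan2(5−2, -2.5−3) = 2.6422
Δθ = wrap(2.6422 − 2.0944) = 0.5479; ω₁ = Δθ/dt₁ = 0.2739
distance = √((-2.5−3)² + (5−2)²) = 6.2650; v₂ = distance/dt₂ = 2.5060

ω₁ = 0.2739, v₂ = 2.5060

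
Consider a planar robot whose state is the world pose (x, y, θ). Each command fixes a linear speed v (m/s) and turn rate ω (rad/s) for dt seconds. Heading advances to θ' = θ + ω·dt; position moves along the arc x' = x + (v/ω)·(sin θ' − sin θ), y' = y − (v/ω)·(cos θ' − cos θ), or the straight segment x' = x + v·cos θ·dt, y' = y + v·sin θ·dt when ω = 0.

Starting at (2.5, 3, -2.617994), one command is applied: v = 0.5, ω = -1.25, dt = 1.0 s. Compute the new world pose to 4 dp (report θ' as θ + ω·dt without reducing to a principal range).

(2.0343, 3.0474, -3.8680)

θ' = -2.6180 + -1.25·1.0 = -3.8680
R = v/ω = 0.5/-1.25 = -0.4000
x' = 2.5 + -0.4000·(sin -3.8680 − sin -2.6180) = 2.0343
y' = 3 − -0.4000·(cos -3.8680 − cos -2.6180) = 3.0474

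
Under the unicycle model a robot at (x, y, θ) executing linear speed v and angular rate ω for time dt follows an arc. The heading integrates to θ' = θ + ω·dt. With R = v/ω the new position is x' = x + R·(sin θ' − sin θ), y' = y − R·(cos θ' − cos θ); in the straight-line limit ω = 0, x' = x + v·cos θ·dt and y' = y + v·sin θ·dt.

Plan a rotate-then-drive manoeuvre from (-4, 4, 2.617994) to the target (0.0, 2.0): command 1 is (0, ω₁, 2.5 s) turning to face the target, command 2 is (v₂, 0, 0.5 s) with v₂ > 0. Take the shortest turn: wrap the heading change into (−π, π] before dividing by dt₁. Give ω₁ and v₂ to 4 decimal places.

ω₁ = -1.2327, v₂ = 8.9443

heading to target = atan2(2−4, 0−-4) = -0.4636
Δθ = wrap(-0.4636 − 2.6180) = -3.0816; ω₁ = Δθ/dt₁ = -1.2327
distance = √((0−-4)² + (2−4)²) = 4.4721; v₂ = distance/dt₂ = 8.9443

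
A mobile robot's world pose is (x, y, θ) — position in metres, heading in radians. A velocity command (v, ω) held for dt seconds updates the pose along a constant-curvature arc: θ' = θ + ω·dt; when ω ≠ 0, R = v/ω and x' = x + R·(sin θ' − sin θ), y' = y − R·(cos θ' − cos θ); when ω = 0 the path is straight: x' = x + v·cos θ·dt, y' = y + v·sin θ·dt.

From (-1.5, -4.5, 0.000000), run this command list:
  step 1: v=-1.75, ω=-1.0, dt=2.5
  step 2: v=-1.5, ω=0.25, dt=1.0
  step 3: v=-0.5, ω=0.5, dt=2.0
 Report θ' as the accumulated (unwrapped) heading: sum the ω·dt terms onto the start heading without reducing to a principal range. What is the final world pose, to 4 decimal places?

(-1.2988, 0.6333, -1.2500)

step 1: θ'=-2.5000 (R=1.7500) → pose (-2.5473, -1.3480, -2.5000)
step 2: θ'=-2.2500 (R=-6.0000) → pose (-1.4697, -0.3102, -2.2500)
step 3: θ'=-1.2500 (R=-1.0000) → pose (-1.2988, 0.6333, -1.2500)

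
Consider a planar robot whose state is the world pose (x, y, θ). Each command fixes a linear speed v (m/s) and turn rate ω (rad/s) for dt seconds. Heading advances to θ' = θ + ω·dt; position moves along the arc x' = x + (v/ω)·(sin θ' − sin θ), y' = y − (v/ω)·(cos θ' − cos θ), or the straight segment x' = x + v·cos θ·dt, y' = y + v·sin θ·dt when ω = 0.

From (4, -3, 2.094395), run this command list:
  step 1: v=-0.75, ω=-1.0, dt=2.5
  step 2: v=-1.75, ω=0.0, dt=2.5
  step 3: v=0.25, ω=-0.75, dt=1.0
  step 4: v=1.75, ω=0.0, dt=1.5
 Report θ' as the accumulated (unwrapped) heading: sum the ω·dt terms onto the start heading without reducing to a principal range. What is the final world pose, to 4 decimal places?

step 1: θ'=-0.4056 (R=0.7500) → pose (3.0545, -4.0641, -0.4056)
step 2: θ'=-0.4056 (straight) → pose (-0.9655, -2.3379, -0.4056)
step 3: θ'=-1.1556 (R=-0.3333) → pose (-0.7920, -2.5097, -1.1556)
step 4: θ'=-1.1556 (straight) → pose (0.2668, -4.9117, -1.1556)

(0.2668, -4.9117, -1.1556)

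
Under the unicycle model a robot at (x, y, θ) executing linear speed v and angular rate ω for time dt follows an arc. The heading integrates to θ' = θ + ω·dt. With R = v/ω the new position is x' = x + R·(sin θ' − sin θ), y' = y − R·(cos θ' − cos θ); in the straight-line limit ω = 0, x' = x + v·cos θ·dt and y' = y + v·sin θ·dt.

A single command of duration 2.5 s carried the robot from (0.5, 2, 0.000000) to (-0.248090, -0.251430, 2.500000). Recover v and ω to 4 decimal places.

Δθ = 2.500000 − 0.000000 = 2.500000
ω = Δθ/dt = 2.500000/2.5 = 1.0000
R = −Δy/(cos θ' − cos θ) = -1.2500
v = R·ω = -1.2500·1.0000 = -1.2500

v = -1.2500, ω = 1.0000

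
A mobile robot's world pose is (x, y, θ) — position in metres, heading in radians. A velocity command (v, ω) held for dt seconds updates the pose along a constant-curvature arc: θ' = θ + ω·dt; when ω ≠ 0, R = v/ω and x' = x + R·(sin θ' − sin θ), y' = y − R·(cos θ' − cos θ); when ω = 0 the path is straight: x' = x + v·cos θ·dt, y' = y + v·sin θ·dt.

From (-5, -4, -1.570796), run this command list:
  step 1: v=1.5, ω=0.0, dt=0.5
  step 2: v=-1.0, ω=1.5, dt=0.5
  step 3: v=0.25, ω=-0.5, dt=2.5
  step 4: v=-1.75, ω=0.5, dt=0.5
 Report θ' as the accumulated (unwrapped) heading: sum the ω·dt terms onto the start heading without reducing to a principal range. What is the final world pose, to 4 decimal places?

(-4.7863, -4.0640, -1.8208)

step 1: θ'=-1.5708 (straight) → pose (-5.0000, -4.7500, -1.5708)
step 2: θ'=-0.8208 (R=-0.6667) → pose (-5.1789, -4.2956, -0.8208)
step 3: θ'=-2.0708 (R=-0.5000) → pose (-5.1059, -4.8761, -2.0708)
step 4: θ'=-1.8208 (R=-3.5000) → pose (-4.7863, -4.0640, -1.8208)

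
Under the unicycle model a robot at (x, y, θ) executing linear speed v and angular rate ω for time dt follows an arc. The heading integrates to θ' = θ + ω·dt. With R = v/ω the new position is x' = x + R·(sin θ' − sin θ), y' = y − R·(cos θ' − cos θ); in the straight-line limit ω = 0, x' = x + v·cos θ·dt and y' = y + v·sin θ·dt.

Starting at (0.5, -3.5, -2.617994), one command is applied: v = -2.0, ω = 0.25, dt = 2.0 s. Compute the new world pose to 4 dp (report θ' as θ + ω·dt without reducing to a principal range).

θ' = -2.6180 + 0.25·2.0 = -2.1180
R = v/ω = -2.0/0.25 = -8.0000
x' = 0.5 + -8.0000·(sin -2.1180 − sin -2.6180) = 3.3319
y' = -3.5 − -8.0000·(cos -2.1180 − cos -2.6180) = -0.7342

(3.3319, -0.7342, -2.1180)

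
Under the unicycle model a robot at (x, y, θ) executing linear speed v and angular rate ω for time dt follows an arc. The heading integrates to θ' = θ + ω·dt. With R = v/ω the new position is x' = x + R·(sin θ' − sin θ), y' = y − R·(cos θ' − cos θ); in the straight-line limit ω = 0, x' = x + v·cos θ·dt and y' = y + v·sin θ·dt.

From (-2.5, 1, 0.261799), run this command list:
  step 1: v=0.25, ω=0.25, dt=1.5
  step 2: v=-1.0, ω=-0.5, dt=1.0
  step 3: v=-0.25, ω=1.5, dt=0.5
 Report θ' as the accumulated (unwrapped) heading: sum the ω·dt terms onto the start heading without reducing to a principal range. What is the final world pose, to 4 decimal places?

(-3.1871, 0.7288, 0.8868)

step 1: θ'=0.6368 (R=1.0000) → pose (-2.1642, 1.1619, 0.6368)
step 2: θ'=0.1368 (R=2.0000) → pose (-3.0807, 0.7886, 0.1368)
step 3: θ'=0.8868 (R=-0.1667) → pose (-3.1871, 0.7288, 0.8868)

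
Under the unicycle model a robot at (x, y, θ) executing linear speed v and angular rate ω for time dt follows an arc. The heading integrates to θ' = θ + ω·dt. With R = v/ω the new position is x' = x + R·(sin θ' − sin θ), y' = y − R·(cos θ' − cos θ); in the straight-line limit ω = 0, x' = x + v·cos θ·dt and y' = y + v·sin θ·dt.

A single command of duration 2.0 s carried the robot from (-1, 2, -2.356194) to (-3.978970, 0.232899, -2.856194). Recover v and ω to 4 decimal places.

Δθ = -2.856194 − -2.356194 = -0.500000
ω = Δθ/dt = -0.500000/2.0 = -0.2500
R = Δx/(sin θ' − sin θ) = -7.0000
v = R·ω = -7.0000·-0.2500 = 1.7500

v = 1.7500, ω = -0.2500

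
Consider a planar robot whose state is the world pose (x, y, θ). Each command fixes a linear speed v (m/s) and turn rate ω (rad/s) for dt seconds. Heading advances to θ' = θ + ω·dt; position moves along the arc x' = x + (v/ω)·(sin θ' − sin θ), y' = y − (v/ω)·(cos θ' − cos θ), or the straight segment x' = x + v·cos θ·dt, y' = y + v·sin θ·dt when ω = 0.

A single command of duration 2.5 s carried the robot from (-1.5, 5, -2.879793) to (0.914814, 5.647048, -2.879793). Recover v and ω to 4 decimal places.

Δθ = -2.879793 − -2.879793 = 0.000000
ω = Δθ/dt = 0.000000/2.5 = 0.0000
ω = 0 → v = (Δx·cos θ + Δy·sin θ)/dt = -1.0000

v = -1.0000, ω = 0.0000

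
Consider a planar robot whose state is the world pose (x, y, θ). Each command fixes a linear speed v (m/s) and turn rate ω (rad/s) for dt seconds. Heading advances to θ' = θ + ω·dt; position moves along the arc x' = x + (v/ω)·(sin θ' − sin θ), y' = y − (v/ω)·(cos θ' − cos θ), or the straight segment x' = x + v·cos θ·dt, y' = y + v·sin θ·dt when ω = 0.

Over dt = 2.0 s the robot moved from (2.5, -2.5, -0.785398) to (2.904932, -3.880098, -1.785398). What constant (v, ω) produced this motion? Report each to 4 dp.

Δθ = -1.785398 − -0.785398 = -1.000000
ω = Δθ/dt = -1.000000/2.0 = -0.5000
R = −Δy/(cos θ' − cos θ) = -1.5000
v = R·ω = -1.5000·-0.5000 = 0.7500

v = 0.7500, ω = -0.5000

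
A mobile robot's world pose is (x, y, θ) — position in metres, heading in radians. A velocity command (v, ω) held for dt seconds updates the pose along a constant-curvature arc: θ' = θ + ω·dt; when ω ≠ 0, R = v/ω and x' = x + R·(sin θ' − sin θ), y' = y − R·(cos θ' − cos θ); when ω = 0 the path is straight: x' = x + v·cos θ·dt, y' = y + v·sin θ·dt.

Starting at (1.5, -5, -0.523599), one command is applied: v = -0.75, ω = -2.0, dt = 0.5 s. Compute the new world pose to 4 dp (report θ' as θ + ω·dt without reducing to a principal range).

θ' = -0.5236 + -2.0·0.5 = -1.5236
R = v/ω = -0.75/-2.0 = 0.3750
x' = 1.5 + 0.3750·(sin -1.5236 − sin -0.5236) = 1.3129
y' = -5 − 0.3750·(cos -1.5236 − cos -0.5236) = -4.6929

(1.3129, -4.6929, -1.5236)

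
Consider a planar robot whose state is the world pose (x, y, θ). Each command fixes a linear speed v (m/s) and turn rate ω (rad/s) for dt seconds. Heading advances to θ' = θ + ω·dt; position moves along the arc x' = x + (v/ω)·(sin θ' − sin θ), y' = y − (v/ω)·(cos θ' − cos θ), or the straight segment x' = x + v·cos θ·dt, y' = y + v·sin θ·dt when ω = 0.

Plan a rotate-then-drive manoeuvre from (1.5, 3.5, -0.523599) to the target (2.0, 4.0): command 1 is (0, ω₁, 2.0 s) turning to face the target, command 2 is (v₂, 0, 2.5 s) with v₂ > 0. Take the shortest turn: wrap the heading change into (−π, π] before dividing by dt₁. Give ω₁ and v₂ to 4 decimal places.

ω₁ = 0.6545, v₂ = 0.2828

heading to target = atan2(4−3.5, 2−1.5) = 0.7854
Δθ = wrap(0.7854 − -0.5236) = 1.3090; ω₁ = Δθ/dt₁ = 0.6545
distance = √((2−1.5)² + (4−3.5)²) = 0.7071; v₂ = distance/dt₂ = 0.2828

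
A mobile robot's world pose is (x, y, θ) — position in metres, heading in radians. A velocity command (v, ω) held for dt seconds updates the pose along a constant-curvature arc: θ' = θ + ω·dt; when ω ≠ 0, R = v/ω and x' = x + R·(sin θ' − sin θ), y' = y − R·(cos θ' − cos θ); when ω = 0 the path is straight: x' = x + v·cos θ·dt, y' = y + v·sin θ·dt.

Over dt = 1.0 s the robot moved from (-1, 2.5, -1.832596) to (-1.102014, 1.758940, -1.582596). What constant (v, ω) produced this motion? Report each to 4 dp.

Δθ = -1.582596 − -1.832596 = 0.250000
ω = Δθ/dt = 0.250000/1.0 = 0.2500
R = −Δy/(cos θ' − cos θ) = 3.0000
v = R·ω = 3.0000·0.2500 = 0.7500

v = 0.7500, ω = 0.2500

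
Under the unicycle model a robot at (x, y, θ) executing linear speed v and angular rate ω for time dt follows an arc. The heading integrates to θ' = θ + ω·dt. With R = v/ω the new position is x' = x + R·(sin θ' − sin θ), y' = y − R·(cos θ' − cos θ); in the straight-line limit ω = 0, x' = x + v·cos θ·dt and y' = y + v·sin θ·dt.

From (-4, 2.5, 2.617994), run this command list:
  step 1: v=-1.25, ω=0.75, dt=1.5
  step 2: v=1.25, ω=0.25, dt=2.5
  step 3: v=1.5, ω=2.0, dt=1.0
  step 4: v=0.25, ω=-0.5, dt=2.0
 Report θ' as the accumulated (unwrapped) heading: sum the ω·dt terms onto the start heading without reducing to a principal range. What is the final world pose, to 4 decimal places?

(-2.8929, -1.0594, 5.3680)

step 1: θ'=3.7430 (R=-1.6667) → pose (-2.2237, 2.5691, 3.7430)
step 2: θ'=4.3680 (R=5.0000) → pose (-4.1011, 0.1346, 4.3680)
step 3: θ'=6.3680 (R=0.7500) → pose (-3.3316, -0.8660, 6.3680)
step 4: θ'=5.3680 (R=-0.5000) → pose (-2.8929, -1.0594, 5.3680)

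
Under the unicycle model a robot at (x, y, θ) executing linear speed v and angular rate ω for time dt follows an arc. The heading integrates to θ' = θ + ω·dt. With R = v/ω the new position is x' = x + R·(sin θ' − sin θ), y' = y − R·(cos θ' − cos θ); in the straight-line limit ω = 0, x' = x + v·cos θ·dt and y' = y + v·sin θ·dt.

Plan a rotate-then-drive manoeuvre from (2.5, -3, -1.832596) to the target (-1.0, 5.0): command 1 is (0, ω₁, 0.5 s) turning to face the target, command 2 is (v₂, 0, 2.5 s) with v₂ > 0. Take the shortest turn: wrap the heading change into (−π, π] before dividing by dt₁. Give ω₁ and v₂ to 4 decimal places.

ω₁ = -4.9348, v₂ = 3.4928

heading to target = atan2(5−-3, -1−2.5) = 1.9832
Δθ = wrap(1.9832 − -1.8326) = -2.4674; ω₁ = Δθ/dt₁ = -4.9348
distance = √((-1−2.5)² + (5−-3)²) = 8.7321; v₂ = distance/dt₂ = 3.4928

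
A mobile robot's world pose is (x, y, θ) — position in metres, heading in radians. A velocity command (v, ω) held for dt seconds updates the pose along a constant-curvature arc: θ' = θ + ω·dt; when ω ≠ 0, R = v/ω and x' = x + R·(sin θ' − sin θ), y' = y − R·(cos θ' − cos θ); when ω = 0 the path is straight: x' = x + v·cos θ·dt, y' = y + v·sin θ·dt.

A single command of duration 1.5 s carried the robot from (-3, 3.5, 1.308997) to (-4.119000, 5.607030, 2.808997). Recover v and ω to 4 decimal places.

Δθ = 2.808997 − 1.308997 = 1.500000
ω = Δθ/dt = 1.500000/1.5 = 1.0000
R = −Δy/(cos θ' − cos θ) = 1.7500
v = R·ω = 1.7500·1.0000 = 1.7500

v = 1.7500, ω = 1.0000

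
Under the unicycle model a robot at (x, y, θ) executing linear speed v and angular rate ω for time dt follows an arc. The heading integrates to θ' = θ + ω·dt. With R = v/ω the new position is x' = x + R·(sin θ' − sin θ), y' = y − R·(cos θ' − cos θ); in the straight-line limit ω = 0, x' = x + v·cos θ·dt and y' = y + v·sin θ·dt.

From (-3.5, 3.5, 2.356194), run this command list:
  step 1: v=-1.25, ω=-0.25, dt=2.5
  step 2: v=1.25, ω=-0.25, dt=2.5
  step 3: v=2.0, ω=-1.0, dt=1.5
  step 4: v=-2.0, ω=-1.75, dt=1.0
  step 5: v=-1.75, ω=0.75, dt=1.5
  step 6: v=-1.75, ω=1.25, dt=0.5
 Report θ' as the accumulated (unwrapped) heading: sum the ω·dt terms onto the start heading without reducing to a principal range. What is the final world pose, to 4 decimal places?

(-0.2290, 9.4750, -0.3938)

step 1: θ'=1.7312 (R=5.0000) → pose (-2.0997, 0.7630, 1.7312)
step 2: θ'=1.1062 (R=-5.0000) → pose (-1.6339, 3.8019, 1.1062)
step 3: θ'=-0.3938 (R=-2.0000) → pose (0.9215, 4.7527, -0.3938)
step 4: θ'=-2.1438 (R=1.1429) → pose (0.3997, 6.4277, -2.1438)
step 5: θ'=-1.0188 (R=-2.3333) → pose (0.4259, 8.9163, -1.0188)
step 6: θ'=-0.3938 (R=-1.4000) → pose (-0.2290, 9.4750, -0.3938)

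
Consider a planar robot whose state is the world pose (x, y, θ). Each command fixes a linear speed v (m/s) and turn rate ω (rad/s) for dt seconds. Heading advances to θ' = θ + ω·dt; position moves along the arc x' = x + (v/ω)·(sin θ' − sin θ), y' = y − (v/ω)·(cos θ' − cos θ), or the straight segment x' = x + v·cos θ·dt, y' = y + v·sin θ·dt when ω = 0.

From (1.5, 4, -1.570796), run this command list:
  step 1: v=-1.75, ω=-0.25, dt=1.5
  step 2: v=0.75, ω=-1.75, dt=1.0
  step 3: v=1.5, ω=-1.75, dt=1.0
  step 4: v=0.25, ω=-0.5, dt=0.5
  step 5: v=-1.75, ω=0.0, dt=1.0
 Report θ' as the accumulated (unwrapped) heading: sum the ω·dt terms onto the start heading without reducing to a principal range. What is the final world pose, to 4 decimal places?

(-0.1859, 6.7707, -5.6958)

step 1: θ'=-1.9458 (R=7.0000) → pose (1.9864, 6.5639, -1.9458)
step 2: θ'=-3.6958 (R=-0.4286) → pose (1.3621, 6.3565, -3.6958)
step 3: θ'=-5.4458 (R=-0.8571) → pose (1.1764, 7.6591, -5.4458)
step 4: θ'=-5.6958 (R=-0.5000) → pose (1.2708, 7.7406, -5.6958)
step 5: θ'=-5.6958 (straight) → pose (-0.1859, 6.7707, -5.6958)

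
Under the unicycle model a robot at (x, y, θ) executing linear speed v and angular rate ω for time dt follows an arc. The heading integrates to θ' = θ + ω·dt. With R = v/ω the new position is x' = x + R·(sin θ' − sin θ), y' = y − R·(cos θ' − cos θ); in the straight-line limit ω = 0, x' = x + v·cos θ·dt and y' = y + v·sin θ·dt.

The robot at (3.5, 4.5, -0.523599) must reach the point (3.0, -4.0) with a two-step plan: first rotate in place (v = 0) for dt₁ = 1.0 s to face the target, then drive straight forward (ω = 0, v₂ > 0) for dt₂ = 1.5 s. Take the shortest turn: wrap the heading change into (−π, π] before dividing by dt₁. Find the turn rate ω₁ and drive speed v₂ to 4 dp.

heading to target = atan2(-4−4.5, 3−3.5) = -1.6296
Δθ = wrap(-1.6296 − -0.5236) = -1.1060; ω₁ = Δθ/dt₁ = -1.1060
distance = √((3−3.5)² + (-4−4.5)²) = 8.5147; v₂ = distance/dt₂ = 5.6765

ω₁ = -1.1060, v₂ = 5.6765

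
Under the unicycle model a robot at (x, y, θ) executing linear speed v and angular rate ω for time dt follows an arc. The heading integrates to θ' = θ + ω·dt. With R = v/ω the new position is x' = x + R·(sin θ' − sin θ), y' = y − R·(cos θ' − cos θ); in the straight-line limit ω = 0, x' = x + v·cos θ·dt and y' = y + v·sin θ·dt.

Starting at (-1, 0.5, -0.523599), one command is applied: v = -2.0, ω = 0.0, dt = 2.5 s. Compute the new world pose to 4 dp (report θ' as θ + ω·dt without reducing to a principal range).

θ' = -0.5236 + 0.0·2.5 = -0.5236
ω = 0 → straight: x' = -1 + -2.0·cos(-0.5236)·2.5 = -5.3301
y' = 0.5 + -2.0·sin(-0.5236)·2.5 = 3.0000

(-5.3301, 3.0000, -0.5236)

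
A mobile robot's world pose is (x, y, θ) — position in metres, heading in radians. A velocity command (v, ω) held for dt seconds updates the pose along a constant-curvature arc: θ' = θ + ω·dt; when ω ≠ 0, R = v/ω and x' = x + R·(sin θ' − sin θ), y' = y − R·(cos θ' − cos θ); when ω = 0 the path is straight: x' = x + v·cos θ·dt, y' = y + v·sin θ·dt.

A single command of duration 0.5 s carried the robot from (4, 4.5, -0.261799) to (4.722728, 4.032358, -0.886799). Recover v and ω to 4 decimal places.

v = 1.7500, ω = -1.2500

Δθ = -0.886799 − -0.261799 = -0.625000
ω = Δθ/dt = -0.625000/0.5 = -1.2500
R = Δx/(sin θ' − sin θ) = -1.4000
v = R·ω = -1.4000·-1.2500 = 1.7500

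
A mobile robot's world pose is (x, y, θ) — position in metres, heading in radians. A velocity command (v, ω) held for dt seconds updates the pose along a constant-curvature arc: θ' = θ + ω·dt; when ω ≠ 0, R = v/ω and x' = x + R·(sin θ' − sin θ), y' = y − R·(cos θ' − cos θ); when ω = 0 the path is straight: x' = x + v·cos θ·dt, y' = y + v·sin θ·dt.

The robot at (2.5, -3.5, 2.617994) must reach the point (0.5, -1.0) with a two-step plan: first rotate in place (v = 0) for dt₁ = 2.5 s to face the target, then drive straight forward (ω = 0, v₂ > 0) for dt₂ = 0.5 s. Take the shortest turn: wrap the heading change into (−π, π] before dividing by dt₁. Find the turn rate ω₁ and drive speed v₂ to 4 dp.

ω₁ = -0.1490, v₂ = 6.4031

heading to target = atan2(-1−-3.5, 0.5−2.5) = 2.2455
Δθ = wrap(2.2455 − 2.6180) = -0.3725; ω₁ = Δθ/dt₁ = -0.1490
distance = √((0.5−2.5)² + (-1−-3.5)²) = 3.2016; v₂ = distance/dt₂ = 6.4031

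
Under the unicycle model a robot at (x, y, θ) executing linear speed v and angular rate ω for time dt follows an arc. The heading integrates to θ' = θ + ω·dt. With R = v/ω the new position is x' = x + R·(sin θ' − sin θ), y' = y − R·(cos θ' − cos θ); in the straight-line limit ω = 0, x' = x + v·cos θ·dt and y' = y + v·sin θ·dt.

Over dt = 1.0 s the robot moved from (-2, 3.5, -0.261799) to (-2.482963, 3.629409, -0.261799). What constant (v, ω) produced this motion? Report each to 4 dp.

v = -0.5000, ω = 0.0000

Δθ = -0.261799 − -0.261799 = 0.000000
ω = Δθ/dt = 0.000000/1.0 = 0.0000
ω = 0 → v = (Δx·cos θ + Δy·sin θ)/dt = -0.5000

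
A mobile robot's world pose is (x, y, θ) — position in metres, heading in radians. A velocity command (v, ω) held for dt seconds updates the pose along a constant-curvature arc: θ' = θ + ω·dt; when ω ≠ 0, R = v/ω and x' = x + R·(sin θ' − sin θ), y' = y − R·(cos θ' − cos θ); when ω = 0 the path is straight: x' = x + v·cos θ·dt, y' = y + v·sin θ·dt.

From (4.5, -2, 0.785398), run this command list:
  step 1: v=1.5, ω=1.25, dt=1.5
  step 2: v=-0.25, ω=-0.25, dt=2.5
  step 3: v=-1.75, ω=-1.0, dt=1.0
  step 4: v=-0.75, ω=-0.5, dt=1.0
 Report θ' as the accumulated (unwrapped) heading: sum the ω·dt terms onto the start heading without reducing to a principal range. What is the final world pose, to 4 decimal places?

step 1: θ'=2.6604 (R=1.2000) → pose (4.2069, -0.0877, 2.6604)
step 2: θ'=2.0354 (R=1.0000) → pose (4.6380, -0.5261, 2.0354)
step 3: θ'=1.0354 (R=1.7500) → pose (4.5787, -2.2031, 1.0354)
step 4: θ'=0.5354 (R=1.5000) → pose (4.0538, -2.7279, 0.5354)

(4.0538, -2.7279, 0.5354)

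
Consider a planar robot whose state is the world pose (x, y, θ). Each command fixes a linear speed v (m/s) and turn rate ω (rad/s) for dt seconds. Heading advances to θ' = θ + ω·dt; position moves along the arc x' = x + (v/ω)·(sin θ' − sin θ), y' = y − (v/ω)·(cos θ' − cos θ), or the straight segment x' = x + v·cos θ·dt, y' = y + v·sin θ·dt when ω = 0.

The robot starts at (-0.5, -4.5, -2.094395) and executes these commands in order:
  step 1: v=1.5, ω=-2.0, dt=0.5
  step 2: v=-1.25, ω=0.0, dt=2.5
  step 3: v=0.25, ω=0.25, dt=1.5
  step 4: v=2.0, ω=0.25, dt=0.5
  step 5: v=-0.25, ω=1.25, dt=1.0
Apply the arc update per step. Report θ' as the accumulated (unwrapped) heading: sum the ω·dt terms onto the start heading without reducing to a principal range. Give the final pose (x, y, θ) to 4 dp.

(0.8514, -5.0634, -1.3444)

step 1: θ'=-3.0944 (R=-0.7500) → pose (-1.1141, -4.8742, -3.0944)
step 2: θ'=-3.0944 (straight) → pose (2.0074, -4.7267, -3.0944)
step 3: θ'=-2.7194 (R=1.0000) → pose (1.6448, -4.8134, -2.7194)
step 4: θ'=-2.5944 (R=8.0000) → pose (0.7606, -5.2791, -2.5944)
step 5: θ'=-1.3444 (R=-0.2000) → pose (0.8514, -5.0634, -1.3444)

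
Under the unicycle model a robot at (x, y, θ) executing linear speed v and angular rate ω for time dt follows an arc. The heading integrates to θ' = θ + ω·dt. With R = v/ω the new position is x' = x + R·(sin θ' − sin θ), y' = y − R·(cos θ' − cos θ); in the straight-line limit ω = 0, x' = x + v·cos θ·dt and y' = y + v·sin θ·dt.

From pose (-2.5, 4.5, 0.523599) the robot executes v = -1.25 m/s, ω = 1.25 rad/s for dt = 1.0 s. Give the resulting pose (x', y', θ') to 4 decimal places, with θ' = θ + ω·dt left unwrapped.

θ' = 0.5236 + 1.25·1.0 = 1.7736
R = v/ω = -1.25/1.25 = -1.0000
x' = -2.5 + -1.0000·(sin 1.7736 − sin 0.5236) = -2.9795
y' = 4.5 − -1.0000·(cos 1.7736 − cos 0.5236) = 3.4326

(-2.9795, 3.4326, 1.7736)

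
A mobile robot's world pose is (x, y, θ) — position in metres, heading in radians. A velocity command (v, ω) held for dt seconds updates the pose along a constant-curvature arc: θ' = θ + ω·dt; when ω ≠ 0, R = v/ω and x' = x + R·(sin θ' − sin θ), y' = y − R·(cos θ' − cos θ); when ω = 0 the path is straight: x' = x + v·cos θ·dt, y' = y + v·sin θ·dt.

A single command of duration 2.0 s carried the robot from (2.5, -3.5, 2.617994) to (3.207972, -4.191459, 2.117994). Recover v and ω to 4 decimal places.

v = -0.5000, ω = -0.2500

Δθ = 2.117994 − 2.617994 = -0.500000
ω = Δθ/dt = -0.500000/2.0 = -0.2500
R = Δx/(sin θ' − sin θ) = 2.0000
v = R·ω = 2.0000·-0.2500 = -0.5000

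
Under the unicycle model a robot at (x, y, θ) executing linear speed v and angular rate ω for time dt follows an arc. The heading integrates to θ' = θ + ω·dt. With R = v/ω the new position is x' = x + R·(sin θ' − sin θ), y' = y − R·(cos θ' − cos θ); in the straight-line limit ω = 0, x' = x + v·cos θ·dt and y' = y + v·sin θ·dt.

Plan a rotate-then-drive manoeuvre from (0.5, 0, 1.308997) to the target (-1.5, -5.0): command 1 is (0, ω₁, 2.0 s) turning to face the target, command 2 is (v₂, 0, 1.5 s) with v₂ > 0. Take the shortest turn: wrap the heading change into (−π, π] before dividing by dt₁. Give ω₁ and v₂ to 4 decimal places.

ω₁ = 1.5114, v₂ = 3.5901

heading to target = atan2(-5−0, -1.5−0.5) = -1.9513
Δθ = wrap(-1.9513 − 1.3090) = 3.0229; ω₁ = Δθ/dt₁ = 1.5114
distance = √((-1.5−0.5)² + (-5−0)²) = 5.3852; v₂ = distance/dt₂ = 3.5901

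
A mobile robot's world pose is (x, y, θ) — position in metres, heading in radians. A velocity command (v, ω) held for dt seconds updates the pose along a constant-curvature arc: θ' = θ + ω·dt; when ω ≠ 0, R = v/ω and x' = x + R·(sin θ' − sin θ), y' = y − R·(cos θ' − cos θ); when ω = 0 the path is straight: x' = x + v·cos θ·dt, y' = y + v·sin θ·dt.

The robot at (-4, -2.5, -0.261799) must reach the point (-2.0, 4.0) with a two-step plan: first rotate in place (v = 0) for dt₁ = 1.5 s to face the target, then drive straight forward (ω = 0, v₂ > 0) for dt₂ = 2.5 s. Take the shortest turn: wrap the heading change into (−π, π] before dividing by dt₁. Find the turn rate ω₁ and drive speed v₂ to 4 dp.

heading to target = atan2(4−-2.5, -2−-4) = 1.2723
Δθ = wrap(1.2723 − -0.2618) = 1.5341; ω₁ = Δθ/dt₁ = 1.0227
distance = √((-2−-4)² + (4−-2.5)²) = 6.8007; v₂ = distance/dt₂ = 2.7203

ω₁ = 1.0227, v₂ = 2.7203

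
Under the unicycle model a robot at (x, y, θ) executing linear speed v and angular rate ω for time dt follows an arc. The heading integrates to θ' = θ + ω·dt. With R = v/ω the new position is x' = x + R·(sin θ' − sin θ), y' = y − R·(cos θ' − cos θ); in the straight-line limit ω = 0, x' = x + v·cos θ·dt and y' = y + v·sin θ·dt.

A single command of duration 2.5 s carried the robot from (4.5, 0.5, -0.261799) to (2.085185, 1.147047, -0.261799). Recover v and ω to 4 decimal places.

Δθ = -0.261799 − -0.261799 = 0.000000
ω = Δθ/dt = 0.000000/2.5 = 0.0000
ω = 0 → v = (Δx·cos θ + Δy·sin θ)/dt = -1.0000

v = -1.0000, ω = 0.0000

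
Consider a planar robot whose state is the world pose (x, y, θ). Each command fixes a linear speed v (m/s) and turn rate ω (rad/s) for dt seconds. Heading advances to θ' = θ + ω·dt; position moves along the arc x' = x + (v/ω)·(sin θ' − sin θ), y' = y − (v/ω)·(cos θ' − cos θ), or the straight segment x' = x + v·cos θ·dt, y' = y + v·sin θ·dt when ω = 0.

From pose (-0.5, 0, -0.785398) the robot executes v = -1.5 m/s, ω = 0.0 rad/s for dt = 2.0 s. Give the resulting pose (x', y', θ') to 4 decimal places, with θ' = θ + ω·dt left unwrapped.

(-2.6213, 2.1213, -0.7854)

θ' = -0.7854 + 0.0·2.0 = -0.7854
ω = 0 → straight: x' = -0.5 + -1.5·cos(-0.7854)·2.0 = -2.6213
y' = 0 + -1.5·sin(-0.7854)·2.0 = 2.1213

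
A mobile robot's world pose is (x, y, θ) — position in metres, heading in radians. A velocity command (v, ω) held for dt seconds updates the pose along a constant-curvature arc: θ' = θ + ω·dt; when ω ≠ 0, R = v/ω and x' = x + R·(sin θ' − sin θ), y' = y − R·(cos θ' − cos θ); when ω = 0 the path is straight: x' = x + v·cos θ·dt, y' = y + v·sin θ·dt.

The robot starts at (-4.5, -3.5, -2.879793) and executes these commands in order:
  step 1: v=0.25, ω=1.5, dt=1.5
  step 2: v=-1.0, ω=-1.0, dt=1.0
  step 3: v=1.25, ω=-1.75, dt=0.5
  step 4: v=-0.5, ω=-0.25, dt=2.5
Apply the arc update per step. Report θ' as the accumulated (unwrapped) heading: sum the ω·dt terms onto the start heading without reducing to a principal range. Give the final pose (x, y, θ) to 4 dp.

step 1: θ'=-0.6298 (R=0.1667) → pose (-4.5550, -3.7957, -0.6298)
step 2: θ'=-1.6298 (R=1.0000) → pose (-4.9643, -2.9286, -1.6298)
step 3: θ'=-2.5048 (R=-0.7143) → pose (-5.2526, -3.4607, -2.5048)
step 4: θ'=-3.1298 (R=2.0000) → pose (-4.0870, -3.0689, -3.1298)

(-4.0870, -3.0689, -3.1298)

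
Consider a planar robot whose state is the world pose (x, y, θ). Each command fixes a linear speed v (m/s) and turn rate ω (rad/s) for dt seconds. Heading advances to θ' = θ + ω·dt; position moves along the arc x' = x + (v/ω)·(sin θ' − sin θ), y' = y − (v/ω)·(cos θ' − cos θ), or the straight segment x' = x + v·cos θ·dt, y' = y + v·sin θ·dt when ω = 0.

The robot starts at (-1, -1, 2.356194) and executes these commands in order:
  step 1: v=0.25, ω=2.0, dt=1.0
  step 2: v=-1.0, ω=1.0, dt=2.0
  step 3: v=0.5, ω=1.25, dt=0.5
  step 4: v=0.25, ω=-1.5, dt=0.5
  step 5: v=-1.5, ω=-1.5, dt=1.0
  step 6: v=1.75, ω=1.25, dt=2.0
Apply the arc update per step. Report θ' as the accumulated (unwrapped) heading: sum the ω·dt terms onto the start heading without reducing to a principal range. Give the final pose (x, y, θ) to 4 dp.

(-0.2830, 0.6220, 7.2312)

step 1: θ'=4.3562 (R=0.1250) → pose (-1.2055, -1.0448, 4.3562)
step 2: θ'=6.3562 (R=-1.0000) → pose (-2.2157, 0.3012, 6.3562)
step 3: θ'=6.9812 (R=0.4000) → pose (-1.9878, 0.3937, 6.9812)
step 4: θ'=6.2312 (R=-0.1667) → pose (-1.8720, 0.4325, 6.2312)
step 5: θ'=4.7312 (R=1.0000) → pose (-2.8199, 1.4123, 4.7312)
step 6: θ'=7.2312 (R=1.4000) → pose (-0.2830, 0.6220, 7.2312)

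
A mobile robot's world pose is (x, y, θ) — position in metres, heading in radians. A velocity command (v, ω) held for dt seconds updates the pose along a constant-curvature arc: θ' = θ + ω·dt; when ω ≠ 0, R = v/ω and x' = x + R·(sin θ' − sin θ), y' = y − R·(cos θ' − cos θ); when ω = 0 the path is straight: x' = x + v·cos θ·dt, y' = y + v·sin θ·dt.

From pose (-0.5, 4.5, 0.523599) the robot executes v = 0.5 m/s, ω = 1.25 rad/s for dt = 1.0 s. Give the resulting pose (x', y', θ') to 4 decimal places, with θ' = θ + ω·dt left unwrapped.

(-0.3082, 4.9270, 1.7736)

θ' = 0.5236 + 1.25·1.0 = 1.7736
R = v/ω = 0.5/1.25 = 0.4000
x' = -0.5 + 0.4000·(sin 1.7736 − sin 0.5236) = -0.3082
y' = 4.5 − 0.4000·(cos 1.7736 − cos 0.5236) = 4.9270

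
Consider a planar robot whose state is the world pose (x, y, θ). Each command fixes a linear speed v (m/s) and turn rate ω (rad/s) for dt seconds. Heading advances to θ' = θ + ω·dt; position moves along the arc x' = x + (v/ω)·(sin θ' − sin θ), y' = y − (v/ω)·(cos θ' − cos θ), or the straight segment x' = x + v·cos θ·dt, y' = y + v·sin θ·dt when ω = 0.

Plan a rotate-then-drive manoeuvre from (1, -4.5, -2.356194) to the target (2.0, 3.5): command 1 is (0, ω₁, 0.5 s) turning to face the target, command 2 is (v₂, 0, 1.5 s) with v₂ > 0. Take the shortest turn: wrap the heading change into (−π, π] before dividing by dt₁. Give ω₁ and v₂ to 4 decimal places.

ω₁ = -4.9611, v₂ = 5.3748

heading to target = atan2(3.5−-4.5, 2−1) = 1.4464
Δθ = wrap(1.4464 − -2.3562) = -2.4805; ω₁ = Δθ/dt₁ = -4.9611
distance = √((2−1)² + (3.5−-4.5)²) = 8.0623; v₂ = distance/dt₂ = 5.3748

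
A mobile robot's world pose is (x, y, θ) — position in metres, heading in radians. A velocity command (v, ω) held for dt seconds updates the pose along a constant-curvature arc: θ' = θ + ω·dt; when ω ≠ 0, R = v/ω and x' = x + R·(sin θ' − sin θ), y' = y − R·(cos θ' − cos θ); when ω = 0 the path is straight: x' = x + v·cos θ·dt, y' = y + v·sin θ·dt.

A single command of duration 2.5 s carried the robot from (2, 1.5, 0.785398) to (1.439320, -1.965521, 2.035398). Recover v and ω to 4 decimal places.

Δθ = 2.035398 − 0.785398 = 1.250000
ω = Δθ/dt = 1.250000/2.5 = 0.5000
R = −Δy/(cos θ' − cos θ) = -3.0000
v = R·ω = -3.0000·0.5000 = -1.5000

v = -1.5000, ω = 0.5000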